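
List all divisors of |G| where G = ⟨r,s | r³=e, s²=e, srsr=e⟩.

|G| = 6 = 2 · 3. By Lagrange's theorem the order of any subgroup divides 6; the divisors of 6 are 1, 2, 3, 6.

Answer: 1, 2, 3, 6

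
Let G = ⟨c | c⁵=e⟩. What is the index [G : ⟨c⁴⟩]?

First find ord(c⁴) by computing successive powers:
  (c⁴)¹ = c⁴, (c⁴)² = c³, (c⁴)³ = c², (c⁴)⁴ = c, (c⁴)⁵ = e.
So |⟨c⁴⟩| = ord(c⁴) = 5. With |G| = 5, by Lagrange [G : ⟨c⁴⟩] = 5/5 = 1.

Answer: 1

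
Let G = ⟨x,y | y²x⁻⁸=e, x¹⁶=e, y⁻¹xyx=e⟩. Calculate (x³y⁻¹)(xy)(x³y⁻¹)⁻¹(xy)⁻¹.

[(x³y⁻¹), (xy)] = (x³y⁻¹)·(xy)·(x³y⁻¹)⁻¹·(xy)⁻¹.
  (x³y⁻¹) · (xy) = x²
  (x²) · (x³y) = x⁵y
  (x⁵y) · (xy⁻¹) = x⁴

Answer: x⁴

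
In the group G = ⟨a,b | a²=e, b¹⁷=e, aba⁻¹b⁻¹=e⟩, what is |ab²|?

Compute successive powers until reaching e:
  (ab²)¹ = ab², (ab²)² = b⁴, (ab²)³ = ab⁶, (ab²)⁴ = b⁸, (ab²)⁵ = ab¹⁰, (ab²)⁶ = b¹², (ab²)⁷ = ab¹⁴, (ab²)⁸ = b¹⁶, (ab²)⁹ = ab, (ab²)¹⁰ = b³, (ab²)¹¹ = ab⁵, (ab²)¹² = b⁷, (ab²)¹³ = ab⁹, (ab²)¹⁴ = b¹¹, (ab²)¹⁵ = ab¹³, (ab²)¹⁶ = b¹⁵, (ab²)¹⁷ = a, (ab²)¹⁸ = b², (ab²)¹⁹ = ab⁴, (ab²)²⁰ = b⁶, (ab²)²¹ = ab⁸, (ab²)²² = b¹⁰, (ab²)²³ = ab¹², (ab²)²⁴ = b¹⁴, (ab²)²⁵ = ab¹⁶, (ab²)²⁶ = b, (ab²)²⁷ = ab³, (ab²)²⁸ = b⁵, (ab²)²⁹ = ab⁷, (ab²)³⁰ = b⁹, (ab²)³¹ = ab¹¹, (ab²)³² = b¹³, (ab²)³³ = ab¹⁵, (ab²)³⁴ = e.
The smallest positive k with (ab²)ᵏ = e is 34.

Answer: 34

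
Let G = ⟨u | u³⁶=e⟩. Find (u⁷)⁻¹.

The order of (u⁷) is 36 (smallest k with (u⁷)ᵏ = e), so (u⁷)⁻¹ = (u⁷)³⁵ = u²⁹.
Check: (u⁷) · (u²⁹) → (u⁷) · u²⁹ = e, giving e as required.

Answer: u²⁹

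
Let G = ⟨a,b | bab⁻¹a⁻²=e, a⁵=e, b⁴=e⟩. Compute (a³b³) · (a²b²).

Compute (a³b³) · (a²b²) by multiplying left to right and reducing via the relations at each step:
  (a³b³) · a² = a⁴b³
  (a⁴b³) · b² = a⁴b

Answer: a⁴b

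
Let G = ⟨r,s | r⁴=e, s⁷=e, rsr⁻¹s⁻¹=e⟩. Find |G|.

Enumerate words in the generators, reducing via the relations: the distinct elements are
  {e, r, s, rs, r², r³, s², s³, s⁴, s⁵, s⁶, rs², rs³, rs⁴, rs⁵, rs⁶, r²s, r³s, r²s², r²s³, r²s⁴, r²s⁵, r²s⁶, r³s², r³s³, r³s⁴, r³s⁵, r³s⁶}.
No further products give new elements, so |G| = 28.

Answer: 28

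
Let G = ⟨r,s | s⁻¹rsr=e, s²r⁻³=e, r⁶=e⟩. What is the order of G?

Enumerate words in the generators, reducing via the relations: the distinct elements are
  {e, r, s, rs, r², r³, r⁴, r⁵, r²s, s⁻¹, rs⁻¹, r²s⁻¹}.
No further products give new elements, so |G| = 12.

Answer: 12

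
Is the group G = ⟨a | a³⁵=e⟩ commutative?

G has a single generator, so G is cyclic and hence abelian.

Answer: Yes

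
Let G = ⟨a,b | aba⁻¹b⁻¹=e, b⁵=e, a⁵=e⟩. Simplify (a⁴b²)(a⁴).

Compute (a⁴b²) · (a⁴) by multiplying left to right and reducing via the relations at each step:
  (a⁴b²) · a⁴ = a³b²

Answer: a³b²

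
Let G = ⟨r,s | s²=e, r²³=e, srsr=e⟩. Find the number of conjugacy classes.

The conjugacy classes (representative and size) are:
  [e] (size 1), [r] (size 2), [r²¹] (size 2), [r²⁰] (size 2), [r⁴] (size 2), [r¹⁸] (size 2), [r⁶] (size 2), [r¹⁶] (size 2), [r⁸] (size 2), [r⁹] (size 2), [r¹⁰] (size 2), [r¹²] (size 2), [r¹⁸s] (size 23).
Class equation: 1 + 2 + 2 + 2 + 2 + 2 + 2 + 2 + 2 + 2 + 2 + 2 + 23 = 46 = |G|. So G has 13 conjugacy classes.

Answer: 13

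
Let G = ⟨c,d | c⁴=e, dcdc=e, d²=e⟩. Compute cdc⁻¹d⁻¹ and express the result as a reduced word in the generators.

[c, d] = c·d·c⁻¹·d⁻¹.
  c · d = cd
  (cd) · (c³) = c²d
  (c²d) · d = c²

Answer: c²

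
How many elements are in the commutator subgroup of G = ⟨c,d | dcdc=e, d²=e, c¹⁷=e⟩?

G' = [G, G] is generated by all commutators. The generator-pair commutators are: [c, d] = c².
The subgroup they normally generate is {e, c, c², c³, c⁴, c⁵, c⁶, c⁷, c⁸, c⁹, c¹⁰, c¹¹, c¹², c¹³, c¹⁴, c¹⁵, c¹⁶}, of order 17.
Check: |G/G'| = 34/17 = 2 is the order of the abelianisation.

Answer: 17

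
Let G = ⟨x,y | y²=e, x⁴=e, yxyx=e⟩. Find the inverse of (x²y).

The order of (x²y) is 2 (smallest k with (x²y)ᵏ = e), so (x²y)⁻¹ = (x²y)¹ = x²y.
Check: (x²y) · (x²y) → (x²y) · x² = y;   y · y = e, giving e as required.

Answer: x²y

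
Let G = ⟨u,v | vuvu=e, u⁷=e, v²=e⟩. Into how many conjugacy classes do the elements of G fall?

The conjugacy classes (representative and size) are:
  [e] (size 1), [u⁶] (size 2), [u⁵] (size 2), [u⁴] (size 2), [uv] (size 7).
Class equation: 1 + 2 + 2 + 2 + 7 = 14 = |G|. So G has 5 conjugacy classes.

Answer: 5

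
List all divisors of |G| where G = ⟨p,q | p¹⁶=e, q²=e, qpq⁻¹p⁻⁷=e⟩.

|G| = 32 = 2⁵. By Lagrange's theorem the order of any subgroup divides 32; the divisors of 32 are 1, 2, 4, 8, 16, 32.

Answer: 1, 2, 4, 8, 16, 32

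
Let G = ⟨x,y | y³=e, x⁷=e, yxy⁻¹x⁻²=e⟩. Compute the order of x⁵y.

Compute successive powers until reaching e:
  (x⁵y)¹ = x⁵y, (x⁵y)² = xy², (x⁵y)³ = e.
The smallest positive k with (x⁵y)ᵏ = e is 3.

Answer: 3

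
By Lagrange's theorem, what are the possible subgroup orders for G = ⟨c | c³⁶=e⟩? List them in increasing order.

|G| = 36 = 2² · 3². By Lagrange's theorem the order of any subgroup divides 36; the divisors of 36 are 1, 2, 3, 4, 6, 9, 12, 18, 36.

Answer: 1, 2, 3, 4, 6, 9, 12, 18, 36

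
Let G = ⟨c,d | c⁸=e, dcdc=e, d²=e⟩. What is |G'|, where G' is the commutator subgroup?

G' = [G, G] is generated by all commutators. The generator-pair commutators are: [c, d] = c².
The subgroup they normally generate is {e, c², c⁴, c⁶}, of order 4.
Check: |G/G'| = 16/4 = 4 is the order of the abelianisation.

Answer: 4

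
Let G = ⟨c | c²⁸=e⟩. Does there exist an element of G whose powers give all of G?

|G| = 28. The element c has order 28 (its powers give 28 distinct elements), so ⟨c⟩ = G and G is cyclic.

Answer: Yes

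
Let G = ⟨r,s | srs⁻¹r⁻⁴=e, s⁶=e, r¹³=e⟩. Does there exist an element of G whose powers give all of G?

Every cyclic group is abelian. But r·s = rs while s·r = r⁴s, so r·s ≠ s·r and G is not abelian. Hence G is not cyclic.

Answer: No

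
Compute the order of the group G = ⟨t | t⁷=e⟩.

G is generated by a single element, so G is cyclic. The relator gives t⁷ = e and no smaller power is forced to be e, so the 7 powers {e, t, t², t³, t⁴, t⁵, t⁶} are distinct. Hence |G| = 7.

Answer: 7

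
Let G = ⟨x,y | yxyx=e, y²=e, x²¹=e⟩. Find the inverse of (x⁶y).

The order of (x⁶y) is 2 (smallest k with (x⁶y)ᵏ = e), so (x⁶y)⁻¹ = (x⁶y)¹ = x⁶y.
Check: (x⁶y) · (x⁶y) → (x⁶y) · x⁶ = y;   y · y = e, giving e as required.

Answer: x⁶y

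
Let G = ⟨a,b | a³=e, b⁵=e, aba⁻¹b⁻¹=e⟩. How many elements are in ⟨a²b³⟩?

|⟨a²b³⟩| equals the order of a²b³. Compute successive powers until reaching e:
  (a²b³)¹ = a²b³, (a²b³)² = ab, (a²b³)³ = b⁴, (a²b³)⁴ = a²b², (a²b³)⁵ = a, (a²b³)⁶ = b³, (a²b³)⁷ = a²b, (a²b³)⁸ = ab⁴, (a²b³)⁹ = b², (a²b³)¹⁰ = a², (a²b³)¹¹ = ab³, (a²b³)¹² = b, (a²b³)¹³ = a²b⁴, (a²b³)¹⁴ = ab², (a²b³)¹⁵ = e.
The smallest positive k with (a²b³)ᵏ = e is 15, so |⟨a²b³⟩| = 15.

Answer: 15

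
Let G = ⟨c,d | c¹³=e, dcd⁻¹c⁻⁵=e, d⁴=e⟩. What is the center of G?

An element z ∈ Z(G) iff z commutes with every generator.
For example e is central: e·c = c = c·e; e·d = d = d·e.
Whereas c ∉ Z(G) since c·d = cd ≠ c⁵d = d·c.
Checking each of the 52 elements this way gives Z(G) = {e}, of order 1.

Answer: {e}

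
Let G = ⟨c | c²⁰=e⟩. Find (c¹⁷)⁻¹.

The order of (c¹⁷) is 20 (smallest k with (c¹⁷)ᵏ = e), so (c¹⁷)⁻¹ = (c¹⁷)¹⁹ = c³.
Check: (c¹⁷) · (c³) → (c¹⁷) · c³ = e, giving e as required.

Answer: c³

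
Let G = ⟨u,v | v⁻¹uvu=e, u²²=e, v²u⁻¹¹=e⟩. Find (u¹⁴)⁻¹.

The order of (u¹⁴) is 11 (smallest k with (u¹⁴)ᵏ = e), so (u¹⁴)⁻¹ = (u¹⁴)¹⁰ = u⁸.
Check: (u¹⁴) · (u⁸) → (u¹⁴) · u⁸ = e, giving e as required.

Answer: u⁸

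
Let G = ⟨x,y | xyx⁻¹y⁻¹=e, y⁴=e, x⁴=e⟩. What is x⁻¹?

The order of x is 4 (smallest k with xᵏ = e), so x⁻¹ = x³ = x³.
Check: x · (x³) → x · x³ = e, giving e as required.

Answer: x³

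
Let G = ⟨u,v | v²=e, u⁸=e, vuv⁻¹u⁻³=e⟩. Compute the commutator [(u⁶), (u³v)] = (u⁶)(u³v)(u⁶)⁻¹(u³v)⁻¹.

[(u⁶), (u³v)] = (u⁶)·(u³v)·(u⁶)⁻¹·(u³v)⁻¹.
  (u⁶) · (u³v) = uv
  (uv) · (u²) = u⁷v
  (u⁷v) · (u⁷v) = u⁴

Answer: u⁴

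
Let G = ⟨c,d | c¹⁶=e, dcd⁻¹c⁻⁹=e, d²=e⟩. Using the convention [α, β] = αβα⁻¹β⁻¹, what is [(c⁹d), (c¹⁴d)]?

[(c⁹d), (c¹⁴d)] = (c⁹d)·(c¹⁴d)·(c⁹d)⁻¹·(c¹⁴d)⁻¹.
  (c⁹d) · (c¹⁴d) = c⁷
  (c⁷) · (c¹⁵d) = c⁶d
  (c⁶d) · (c²d) = c⁸

Answer: c⁸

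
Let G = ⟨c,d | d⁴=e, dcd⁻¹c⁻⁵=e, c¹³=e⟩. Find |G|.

Enumerate words in the generators, reducing via the relations: the distinct elements are
  {c, d, e, cd, c², c³, c⁴, c⁵, c⁶, c⁷, c⁸, c⁹, d², d³, cd², cd³, c²d, c³d, c¹², c¹¹, c¹⁰, c⁴d, c⁵d, c⁶d, c⁷d, c⁸d, c⁹d, c²d², c²d³, c³d², c³d³, c¹²d, c¹¹d, c¹⁰d, c⁴d², c⁴d³, c⁵d², c⁵d³, c⁶d², c⁶d³, c⁷d², c⁷d³, c⁸d², c⁸d³, c⁹d², c⁹d³, c¹²d², c¹²d³, c¹¹d², c¹¹d³, c¹⁰d², c¹⁰d³}.
No further products give new elements, so |G| = 52.

Answer: 52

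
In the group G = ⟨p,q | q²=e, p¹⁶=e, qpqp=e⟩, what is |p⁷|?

Compute successive powers until reaching e:
  (p⁷)¹ = p⁷, (p⁷)² = p¹⁴, (p⁷)³ = p⁵, (p⁷)⁴ = p¹², (p⁷)⁵ = p³, (p⁷)⁶ = p¹⁰, (p⁷)⁷ = p, (p⁷)⁸ = p⁸, (p⁷)⁹ = p¹⁵, (p⁷)¹⁰ = p⁶, (p⁷)¹¹ = p¹³, (p⁷)¹² = p⁴, (p⁷)¹³ = p¹¹, (p⁷)¹⁴ = p², (p⁷)¹⁵ = p⁹, (p⁷)¹⁶ = e.
The smallest positive k with (p⁷)ᵏ = e is 16.

Answer: 16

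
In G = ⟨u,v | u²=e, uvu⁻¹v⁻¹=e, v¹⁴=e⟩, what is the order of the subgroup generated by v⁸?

|⟨v⁸⟩| equals the order of v⁸. Compute successive powers until reaching e:
  (v⁸)¹ = v⁸, (v⁸)² = v², (v⁸)³ = v¹⁰, (v⁸)⁴ = v⁴, (v⁸)⁵ = v¹², (v⁸)⁶ = v⁶, (v⁸)⁷ = e.
The smallest positive k with (v⁸)ᵏ = e is 7, so |⟨v⁸⟩| = 7.

Answer: 7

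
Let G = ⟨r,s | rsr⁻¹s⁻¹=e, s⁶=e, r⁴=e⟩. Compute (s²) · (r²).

Compute (s²) · (r²) by multiplying left to right and reducing via the relations at each step:
  (s²) · r² = r²s²

Answer: r²s²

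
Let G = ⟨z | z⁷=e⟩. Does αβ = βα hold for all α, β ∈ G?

G has a single generator, so G is cyclic and hence abelian.

Answer: Yes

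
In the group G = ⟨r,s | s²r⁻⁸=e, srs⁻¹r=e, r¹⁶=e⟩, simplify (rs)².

Compute successive powers of (rs), reducing at each step:
  (rs)²: (rs) · r = s;   s · s = r⁸

Answer: r⁸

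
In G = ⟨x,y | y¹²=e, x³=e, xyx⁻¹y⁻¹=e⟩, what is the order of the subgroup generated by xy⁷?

|⟨xy⁷⟩| equals the order of xy⁷. Compute successive powers until reaching e:
  (xy⁷)¹ = xy⁷, (xy⁷)² = x²y², (xy⁷)³ = y⁹, (xy⁷)⁴ = xy⁴, (xy⁷)⁵ = x²y¹¹, (xy⁷)⁶ = y⁶, (xy⁷)⁷ = xy, (xy⁷)⁸ = x²y⁸, (xy⁷)⁹ = y³, (xy⁷)¹⁰ = xy¹⁰, (xy⁷)¹¹ = x²y⁵, (xy⁷)¹² = e.
The smallest positive k with (xy⁷)ᵏ = e is 12, so |⟨xy⁷⟩| = 12.

Answer: 12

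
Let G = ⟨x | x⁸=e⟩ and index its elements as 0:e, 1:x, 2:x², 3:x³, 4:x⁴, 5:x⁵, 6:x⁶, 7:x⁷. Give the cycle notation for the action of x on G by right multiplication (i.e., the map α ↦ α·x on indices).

(0 1 2 3 4 5 6 7)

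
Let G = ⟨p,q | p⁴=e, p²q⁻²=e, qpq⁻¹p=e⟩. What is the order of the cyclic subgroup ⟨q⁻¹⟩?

|⟨q⁻¹⟩| equals the order of q⁻¹. Compute successive powers until reaching e:
  (q⁻¹)¹ = q⁻¹, (q⁻¹)² = p², (q⁻¹)³ = q, (q⁻¹)⁴ = e.
The smallest positive k with (q⁻¹)ᵏ = e is 4, so |⟨q⁻¹⟩| = 4.

Answer: 4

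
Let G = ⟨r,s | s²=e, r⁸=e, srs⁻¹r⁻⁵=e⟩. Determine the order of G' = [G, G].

G' = [G, G] is generated by all commutators. The generator-pair commutators are: [r, s] = r⁴.
The subgroup they normally generate is {e, r⁴}, of order 2.
Check: |G/G'| = 16/2 = 8 is the order of the abelianisation.

Answer: 2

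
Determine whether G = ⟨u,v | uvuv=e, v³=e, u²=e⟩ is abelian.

u·v = uv but v·u = uv², so u·v ≠ v·u and G is not abelian.

Answer: No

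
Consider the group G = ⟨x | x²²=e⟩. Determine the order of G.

G is generated by a single element, so G is cyclic. The relator gives x²² = e and no smaller power is forced to be e, so the 22 powers {e, x, x², x³, x⁴, x⁵, x⁶, x⁷, x⁸, x⁹, x²¹, x²⁰, x¹², x¹³, x¹¹, x¹⁰, x¹⁴, x¹⁵, x¹⁶, x¹⁷, x¹⁸, x¹⁹} are distinct. Hence |G| = 22.

Answer: 22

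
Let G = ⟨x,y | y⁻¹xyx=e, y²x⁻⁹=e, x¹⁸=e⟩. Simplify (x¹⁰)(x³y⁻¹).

Compute (x¹⁰) · (x³y⁻¹) by multiplying left to right and reducing via the relations at each step:
  (x¹⁰) · x³ = x¹³
  (x¹³) · y⁻¹ = x⁴y

Answer: x⁴y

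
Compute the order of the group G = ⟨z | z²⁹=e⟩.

G is generated by a single element, so G is cyclic. The relator gives z²⁹ = e and no smaller power is forced to be e, so the 29 powers {e, z, z², z³, z⁴, z⁵, z⁶, z⁷, z⁸, z⁹, z²², z²³, z²¹, z²⁰, z²⁴, z²⁵, z²⁶, z²⁷, z²⁸, z¹², z¹³, z¹¹, z¹⁰, z¹⁴, z¹⁵, z¹⁶, z¹⁷, z¹⁸, z¹⁹} are distinct. Hence |G| = 29.

Answer: 29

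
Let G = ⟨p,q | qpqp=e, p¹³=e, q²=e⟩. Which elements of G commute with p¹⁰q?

⟨p¹⁰q⟩ ⊆ C_G(p¹⁰q) since powers of p¹⁰q commute with p¹⁰q; so |C_G(p¹⁰q)| ≥ |⟨p¹⁰q⟩| = 2.
By orbit–stabilizer, |C_G(p¹⁰q)| = |G| / |conj. class of p¹⁰q| = 26 / 13 = 2.
The 2 elements commuting with p¹⁰q are {e, p¹⁰q}.

Answer: {e, p¹⁰q}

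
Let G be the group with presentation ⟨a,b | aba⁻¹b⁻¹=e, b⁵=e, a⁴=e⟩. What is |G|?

Enumerate words in the generators, reducing via the relations: the distinct elements are
  {a, b, e, ab, a², a³, b², b³, b⁴, ab², ab³, ab⁴, a²b, a³b, a²b², a²b³, a²b⁴, a³b², a³b³, a³b⁴}.
No further products give new elements, so |G| = 20.

Answer: 20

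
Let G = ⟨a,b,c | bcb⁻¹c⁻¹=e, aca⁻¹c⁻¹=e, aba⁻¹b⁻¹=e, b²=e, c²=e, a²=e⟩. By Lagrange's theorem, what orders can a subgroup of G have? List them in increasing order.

|G| = 8 = 2³. By Lagrange's theorem the order of any subgroup divides 8; the divisors of 8 are 1, 2, 4, 8.

Answer: 1, 2, 4, 8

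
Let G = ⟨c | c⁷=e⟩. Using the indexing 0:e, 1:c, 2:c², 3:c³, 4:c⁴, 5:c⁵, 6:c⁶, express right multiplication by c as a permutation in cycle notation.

(0 1 2 3 4 5 6)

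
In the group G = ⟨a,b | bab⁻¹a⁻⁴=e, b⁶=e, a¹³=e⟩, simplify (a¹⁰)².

Compute successive powers of (a¹⁰), reducing at each step:
  (a¹⁰)²: (a¹⁰) · a¹⁰ = a⁷

Answer: a⁷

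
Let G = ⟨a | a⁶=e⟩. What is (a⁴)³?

Compute successive powers of (a⁴), reducing at each step:
  (a⁴)²: (a⁴) · a⁴ = a²
  (a⁴)³: (a²) · a⁴ = e

Answer: e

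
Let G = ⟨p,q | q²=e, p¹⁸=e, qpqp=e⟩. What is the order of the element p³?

Compute successive powers until reaching e:
  (p³)¹ = p³, (p³)² = p⁶, (p³)³ = p⁹, (p³)⁴ = p¹², (p³)⁵ = p¹⁵, (p³)⁶ = e.
The smallest positive k with (p³)ᵏ = e is 6.

Answer: 6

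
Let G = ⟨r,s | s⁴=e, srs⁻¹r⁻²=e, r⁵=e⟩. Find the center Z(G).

An element z ∈ Z(G) iff z commutes with every generator.
For example e is central: e·r = r = r·e; e·s = s = s·e.
Whereas r ∉ Z(G) since r·s = rs ≠ r²s = s·r.
Checking each of the 20 elements this way gives Z(G) = {e}, of order 1.

Answer: {e}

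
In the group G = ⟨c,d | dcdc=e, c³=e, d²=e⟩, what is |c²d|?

Compute successive powers until reaching e:
  (c²d)¹ = c²d, (c²d)² = e.
The smallest positive k with (c²d)ᵏ = e is 2.

Answer: 2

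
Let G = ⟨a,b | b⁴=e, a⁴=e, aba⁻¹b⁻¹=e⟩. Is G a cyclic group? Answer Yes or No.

|G| = 16, but the maximum element order in G is 4 < 16. No single element generates all of G, so G is not cyclic.

Answer: No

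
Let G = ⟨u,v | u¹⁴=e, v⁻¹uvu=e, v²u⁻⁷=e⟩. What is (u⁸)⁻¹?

The order of (u⁸) is 7 (smallest k with (u⁸)ᵏ = e), so (u⁸)⁻¹ = (u⁸)⁶ = u⁶.
Check: (u⁸) · (u⁶) → (u⁸) · u⁶ = e, giving e as required.

Answer: u⁶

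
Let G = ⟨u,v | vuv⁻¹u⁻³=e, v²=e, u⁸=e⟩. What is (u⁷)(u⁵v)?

Compute (u⁷) · (u⁵v) by multiplying left to right and reducing via the relations at each step:
  (u⁷) · u⁵ = u⁴
  (u⁴) · v = u⁴v

Answer: u⁴v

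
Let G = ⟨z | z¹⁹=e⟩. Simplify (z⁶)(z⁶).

Compute (z⁶) · (z⁶) by multiplying left to right and reducing via the relations at each step:
  (z⁶) · z⁶ = z¹²

Answer: z¹²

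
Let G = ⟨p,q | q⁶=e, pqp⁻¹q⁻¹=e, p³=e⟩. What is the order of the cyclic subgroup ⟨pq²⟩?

|⟨pq²⟩| equals the order of pq². Compute successive powers until reaching e:
  (pq²)¹ = pq², (pq²)² = p²q⁴, (pq²)³ = e.
The smallest positive k with (pq²)ᵏ = e is 3, so |⟨pq²⟩| = 3.

Answer: 3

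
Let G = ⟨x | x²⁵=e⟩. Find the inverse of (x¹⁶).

The order of (x¹⁶) is 25 (smallest k with (x¹⁶)ᵏ = e), so (x¹⁶)⁻¹ = (x¹⁶)²⁴ = x⁹.
Check: (x¹⁶) · (x⁹) → (x¹⁶) · x⁹ = e, giving e as required.

Answer: x⁹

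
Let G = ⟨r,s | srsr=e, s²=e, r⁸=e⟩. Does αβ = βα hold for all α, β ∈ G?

r·s = rs but s·r = r⁷s, so r·s ≠ s·r and G is not abelian.

Answer: No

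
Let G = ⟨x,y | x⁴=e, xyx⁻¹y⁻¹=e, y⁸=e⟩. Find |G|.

Enumerate words in the generators, reducing via the relations: the distinct elements are
  {e, x, y, xy, x², x³, y², y³, y⁴, y⁵, y⁶, y⁷, xy², xy³, xy⁴, xy⁵, xy⁶, xy⁷, x²y, x³y, x²y², x²y³, x²y⁴, x²y⁵, x²y⁶, x²y⁷, x³y², x³y³, x³y⁴, x³y⁵, x³y⁶, x³y⁷}.
No further products give new elements, so |G| = 32.

Answer: 32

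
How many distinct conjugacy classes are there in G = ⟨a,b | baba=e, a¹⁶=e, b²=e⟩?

The conjugacy classes (representative and size) are:
  [e] (size 1), [a¹⁵] (size 2), [a²] (size 2), [a³] (size 2), [a¹²] (size 2), [a⁵] (size 2), [a⁶] (size 2), [a⁷] (size 2), [a⁸] (size 1), [a²b] (size 8), [a¹⁵b] (size 8).
Class equation: 1 + 2 + 2 + 2 + 2 + 2 + 2 + 2 + 1 + 8 + 8 = 32 = |G|. So G has 11 conjugacy classes.

Answer: 11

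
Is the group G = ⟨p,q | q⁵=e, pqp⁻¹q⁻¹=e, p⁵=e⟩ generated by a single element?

|G| = 25, but the maximum element order in G is 5 < 25. No single element generates all of G, so G is not cyclic.

Answer: No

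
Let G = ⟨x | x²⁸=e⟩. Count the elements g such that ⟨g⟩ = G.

G is cyclic of order 28. An element generates G iff its order is 28, and a cyclic group of order 28 has exactly φ(28) = 12 such elements.

Answer: 12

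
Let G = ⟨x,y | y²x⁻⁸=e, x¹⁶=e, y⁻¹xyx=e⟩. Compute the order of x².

Compute successive powers until reaching e:
  (x²)¹ = x², (x²)² = x⁴, (x²)³ = x⁶, (x²)⁴ = x⁸, (x²)⁵ = x¹⁰, (x²)⁶ = x¹², (x²)⁷ = x¹⁴, (x²)⁸ = e.
The smallest positive k with (x²)ᵏ = e is 8.

Answer: 8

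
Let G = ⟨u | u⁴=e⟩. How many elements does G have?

G is generated by a single element, so G is cyclic. The relator gives u⁴ = e and no smaller power is forced to be e, so the 4 powers {e, u, u², u³} are distinct. Hence |G| = 4.

Answer: 4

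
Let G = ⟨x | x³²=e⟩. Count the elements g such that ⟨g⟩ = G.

G is cyclic of order 32. An element generates G iff its order is 32, and a cyclic group of order 32 has exactly φ(32) = 16 such elements.

Answer: 16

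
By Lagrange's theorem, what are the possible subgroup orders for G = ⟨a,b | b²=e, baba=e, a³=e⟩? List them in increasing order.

|G| = 6 = 2 · 3. By Lagrange's theorem the order of any subgroup divides 6; the divisors of 6 are 1, 2, 3, 6.

Answer: 1, 2, 3, 6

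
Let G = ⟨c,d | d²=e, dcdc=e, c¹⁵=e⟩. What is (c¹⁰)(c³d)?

Compute (c¹⁰) · (c³d) by multiplying left to right and reducing via the relations at each step:
  (c¹⁰) · c³ = c¹³
  (c¹³) · d = c¹³d

Answer: c¹³d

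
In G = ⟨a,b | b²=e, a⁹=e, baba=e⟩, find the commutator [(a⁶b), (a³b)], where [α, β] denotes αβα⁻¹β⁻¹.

[(a⁶b), (a³b)] = (a⁶b)·(a³b)·(a⁶b)⁻¹·(a³b)⁻¹.
  (a⁶b) · (a³b) = a³
  (a³) · (a⁶b) = b
  b · (a³b) = a⁶

Answer: a⁶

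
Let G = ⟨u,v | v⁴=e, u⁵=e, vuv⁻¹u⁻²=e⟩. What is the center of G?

An element z ∈ Z(G) iff z commutes with every generator.
For example e is central: e·u = u = u·e; e·v = v = v·e.
Whereas u ∉ Z(G) since u·v = uv ≠ u²v = v·u.
Checking each of the 20 elements this way gives Z(G) = {e}, of order 1.

Answer: {e}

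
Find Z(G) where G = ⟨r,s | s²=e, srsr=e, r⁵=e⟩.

An element z ∈ Z(G) iff z commutes with every generator.
For example e is central: e·r = r = r·e; e·s = s = s·e.
Whereas r ∉ Z(G) since r·s = rs ≠ r⁴s = s·r.
Checking each of the 10 elements this way gives Z(G) = {e}, of order 1.

Answer: {e}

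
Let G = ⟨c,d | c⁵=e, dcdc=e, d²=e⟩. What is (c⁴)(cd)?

Compute (c⁴) · (cd) by multiplying left to right and reducing via the relations at each step:
  (c⁴) · c = e
  e · d = d

Answer: d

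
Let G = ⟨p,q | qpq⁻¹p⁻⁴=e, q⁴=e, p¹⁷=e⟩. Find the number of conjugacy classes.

The conjugacy classes (representative and size) are:
  [e] (size 1), [p⁴] (size 4), [p²] (size 4), [p⁵] (size 4), [p¹¹] (size 4), [p⁷q] (size 17), [p³q²] (size 17), [p⁹q³] (size 17).
Class equation: 1 + 4 + 4 + 4 + 4 + 17 + 17 + 17 = 68 = |G|. So G has 8 conjugacy classes.

Answer: 8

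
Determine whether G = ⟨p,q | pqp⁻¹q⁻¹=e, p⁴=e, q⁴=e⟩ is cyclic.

|G| = 16, but the maximum element order in G is 4 < 16. No single element generates all of G, so G is not cyclic.

Answer: No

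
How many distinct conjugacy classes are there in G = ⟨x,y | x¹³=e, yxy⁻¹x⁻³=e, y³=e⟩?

The conjugacy classes (representative and size) are:
  [e] (size 1), [x] (size 3), [x⁵] (size 3), [x¹⁰] (size 3), [x⁸] (size 3), [x¹⁰y] (size 13), [x⁷y²] (size 13).
Class equation: 1 + 3 + 3 + 3 + 3 + 13 + 13 = 39 = |G|. So G has 7 conjugacy classes.

Answer: 7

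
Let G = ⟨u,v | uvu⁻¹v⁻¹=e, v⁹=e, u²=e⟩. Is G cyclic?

|G| = 18. The element uv has order 18 (its powers give 18 distinct elements), so ⟨uv⟩ = G and G is cyclic.

Answer: Yes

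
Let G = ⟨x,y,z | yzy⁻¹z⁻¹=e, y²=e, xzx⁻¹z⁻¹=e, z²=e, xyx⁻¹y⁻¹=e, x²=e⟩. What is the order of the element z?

Compute successive powers until reaching e:
  z¹ = z, z² = e.
The smallest positive k with zᵏ = e is 2.

Answer: 2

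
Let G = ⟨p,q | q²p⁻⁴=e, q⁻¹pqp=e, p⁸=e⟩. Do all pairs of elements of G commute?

p·q = pq but q·p = p³q⁻¹, so p·q ≠ q·p and G is not abelian.

Answer: No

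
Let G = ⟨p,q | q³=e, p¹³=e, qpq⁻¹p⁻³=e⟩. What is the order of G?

Enumerate words in the generators, reducing via the relations: the distinct elements are
  {e, p, q, pq, p², p³, p⁴, p⁵, p⁶, p⁷, p⁸, p⁹, q², pq², p²q, p³q, p¹², p¹¹, p¹⁰, p⁴q, p⁵q, p⁶q, p⁷q, p⁸q, p⁹q, p²q², p³q², p¹²q, p¹¹q, p¹⁰q, p⁴q², p⁵q², p⁶q², p⁷q², p⁸q², p⁹q², p¹²q², p¹¹q², p¹⁰q²}.
No further products give new elements, so |G| = 39.

Answer: 39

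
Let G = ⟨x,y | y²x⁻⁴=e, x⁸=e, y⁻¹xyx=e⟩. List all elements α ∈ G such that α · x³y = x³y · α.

⟨x³y⟩ ⊆ C_G(x³y) since powers of x³y commute with x³y; so |C_G(x³y)| ≥ |⟨x³y⟩| = 4.
By orbit–stabilizer, |C_G(x³y)| = |G| / |conj. class of x³y| = 16 / 4 = 4.
The 4 elements commuting with x³y are {e, x⁴, x³y, x³y⁻¹}.

Answer: {e, x⁴, x³y, x³y⁻¹}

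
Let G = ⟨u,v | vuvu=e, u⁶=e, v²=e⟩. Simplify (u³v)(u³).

Compute (u³v) · (u³) by multiplying left to right and reducing via the relations at each step:
  (u³v) · u³ = v

Answer: v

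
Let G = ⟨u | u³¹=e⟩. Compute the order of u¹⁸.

Compute successive powers until reaching e:
  (u¹⁸)¹ = u¹⁸, (u¹⁸)² = u⁵, (u¹⁸)³ = u²³, (u¹⁸)⁴ = u¹⁰, (u¹⁸)⁵ = u²⁸, (u¹⁸)⁶ = u¹⁵, (u¹⁸)⁷ = u², (u¹⁸)⁸ = u²⁰, (u¹⁸)⁹ = u⁷, (u¹⁸)¹⁰ = u²⁵, (u¹⁸)¹¹ = u¹², (u¹⁸)¹² = u³⁰, (u¹⁸)¹³ = u¹⁷, (u¹⁸)¹⁴ = u⁴, (u¹⁸)¹⁵ = u²², (u¹⁸)¹⁶ = u⁹, (u¹⁸)¹⁷ = u²⁷, (u¹⁸)¹⁸ = u¹⁴, (u¹⁸)¹⁹ = u, (u¹⁸)²⁰ = u¹⁹, (u¹⁸)²¹ = u⁶, (u¹⁸)²² = u²⁴, (u¹⁸)²³ = u¹¹, (u¹⁸)²⁴ = u²⁹, (u¹⁸)²⁵ = u¹⁶, (u¹⁸)²⁶ = u³, (u¹⁸)²⁷ = u²¹, (u¹⁸)²⁸ = u⁸, (u¹⁸)²⁹ = u²⁶, (u¹⁸)³⁰ = u¹³, (u¹⁸)³¹ = e.
The smallest positive k with (u¹⁸)ᵏ = e is 31.

Answer: 31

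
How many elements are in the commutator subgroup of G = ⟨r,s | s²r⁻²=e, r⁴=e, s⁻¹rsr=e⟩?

G' = [G, G] is generated by all commutators. The generator-pair commutators are: [r, s] = r².
The subgroup they normally generate is {e, r²}, of order 2.
Check: |G/G'| = 8/2 = 4 is the order of the abelianisation.

Answer: 2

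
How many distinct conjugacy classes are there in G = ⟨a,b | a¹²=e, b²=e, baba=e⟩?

The conjugacy classes (representative and size) are:
  [e] (size 1), [a¹¹] (size 2), [a²] (size 2), [a⁹] (size 2), [a⁴] (size 2), [a⁵] (size 2), [a⁶] (size 1), [b] (size 6), [ab] (size 6).
Class equation: 1 + 2 + 2 + 2 + 2 + 2 + 1 + 6 + 6 = 24 = |G|. So G has 9 conjugacy classes.

Answer: 9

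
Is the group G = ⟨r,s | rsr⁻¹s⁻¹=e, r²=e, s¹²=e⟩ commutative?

Each pair of generators commutes: r·s = rs = s·r. Since the generators pairwise commute, every element of G commutes with every other, so G is abelian.

Answer: Yes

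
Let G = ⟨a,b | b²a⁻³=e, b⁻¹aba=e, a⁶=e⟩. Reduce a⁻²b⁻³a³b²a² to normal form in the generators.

Multiply left to right, reducing at each step:
  (a⁴) · b⁻³ = ab⁻¹
  (ab⁻¹) · a³ = ab
  (ab) · b² = ab⁻¹
  (ab⁻¹) · a² = a²b

Answer: a²b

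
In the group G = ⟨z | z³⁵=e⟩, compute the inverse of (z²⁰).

The order of (z²⁰) is 7 (smallest k with (z²⁰)ᵏ = e), so (z²⁰)⁻¹ = (z²⁰)⁶ = z¹⁵.
Check: (z²⁰) · (z¹⁵) → (z²⁰) · z¹⁵ = e, giving e as required.

Answer: z¹⁵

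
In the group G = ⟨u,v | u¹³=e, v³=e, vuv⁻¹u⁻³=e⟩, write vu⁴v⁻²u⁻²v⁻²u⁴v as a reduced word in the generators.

Multiply left to right, reducing at each step:
  v · u⁴ = u¹²v
  (u¹²v) · v⁻² = u¹²v²
  (u¹²v²) · u⁻² = u⁷v²
  (u⁷v²) · v⁻² = u⁷
  (u⁷) · u⁴ = u¹¹
  (u¹¹) · v = u¹¹v

Answer: u¹¹v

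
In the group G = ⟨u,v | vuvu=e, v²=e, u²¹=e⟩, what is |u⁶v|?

Compute successive powers until reaching e:
  (u⁶v)¹ = u⁶v, (u⁶v)² = e.
The smallest positive k with (u⁶v)ᵏ = e is 2.

Answer: 2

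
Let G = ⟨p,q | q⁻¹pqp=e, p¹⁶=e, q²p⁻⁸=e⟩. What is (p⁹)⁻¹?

The order of (p⁹) is 16 (smallest k with (p⁹)ᵏ = e), so (p⁹)⁻¹ = (p⁹)¹⁵ = p⁷.
Check: (p⁹) · (p⁷) → (p⁹) · p⁷ = e, giving e as required.

Answer: p⁷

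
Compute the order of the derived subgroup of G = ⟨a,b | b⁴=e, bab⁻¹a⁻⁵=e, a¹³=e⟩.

G' = [G, G] is generated by all commutators. The generator-pair commutators are: [a, b] = a⁹.
The subgroup they normally generate is {e, a, a², a³, a⁴, a⁵, a⁶, a⁷, a⁸, a⁹, a¹⁰, a¹¹, a¹²}, of order 13.
Check: |G/G'| = 52/13 = 4 is the order of the abelianisation.

Answer: 13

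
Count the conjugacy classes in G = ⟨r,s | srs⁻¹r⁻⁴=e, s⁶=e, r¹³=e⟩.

The conjugacy classes (representative and size) are:
  [e] (size 1), [r⁴] (size 6), [r¹¹] (size 6), [r⁷s] (size 13), [r⁸s²] (size 13), [r¹²s³] (size 13), [r⁵s⁴] (size 13), [r¹¹s⁵] (size 13).
Class equation: 1 + 6 + 6 + 13 + 13 + 13 + 13 + 13 = 78 = |G|. So G has 8 conjugacy classes.

Answer: 8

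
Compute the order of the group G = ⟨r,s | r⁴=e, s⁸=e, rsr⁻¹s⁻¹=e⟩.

Enumerate words in the generators, reducing via the relations: the distinct elements are
  {e, r, s, rs, r², r³, s², s³, s⁴, s⁵, s⁶, s⁷, rs², rs³, rs⁴, rs⁵, rs⁶, rs⁷, r²s, r³s, r²s², r²s³, r²s⁴, r²s⁵, r²s⁶, r²s⁷, r³s², r³s³, r³s⁴, r³s⁵, r³s⁶, r³s⁷}.
No further products give new elements, so |G| = 32.

Answer: 32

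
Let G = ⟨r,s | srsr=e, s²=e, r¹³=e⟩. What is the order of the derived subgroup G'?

G' = [G, G] is generated by all commutators. The generator-pair commutators are: [r, s] = r².
The subgroup they normally generate is {e, r, r², r³, r⁴, r⁵, r⁶, r⁷, r⁸, r⁹, r¹⁰, r¹¹, r¹²}, of order 13.
Check: |G/G'| = 26/13 = 2 is the order of the abelianisation.

Answer: 13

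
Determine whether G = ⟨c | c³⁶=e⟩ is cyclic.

|G| = 36. The element c has order 36 (its powers give 36 distinct elements), so ⟨c⟩ = G and G is cyclic.

Answer: Yes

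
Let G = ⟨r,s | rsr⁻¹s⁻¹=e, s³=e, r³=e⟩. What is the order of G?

Enumerate words in the generators, reducing via the relations: the distinct elements are
  {e, r, s, rs, r², s², rs², r²s, r²s²}.
No further products give new elements, so |G| = 9.

Answer: 9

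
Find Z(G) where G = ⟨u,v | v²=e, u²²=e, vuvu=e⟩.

An element z ∈ Z(G) iff z commutes with every generator.
For example u¹¹ is central: (u¹¹)·u = u¹² = u·(u¹¹); (u¹¹)·v = u¹¹v = v·(u¹¹).
Whereas u ∉ Z(G) since u·v = uv ≠ u²¹v = v·u.
Checking each of the 44 elements this way gives Z(G) = {e, u¹¹}, of order 2.

Answer: {e, u¹¹}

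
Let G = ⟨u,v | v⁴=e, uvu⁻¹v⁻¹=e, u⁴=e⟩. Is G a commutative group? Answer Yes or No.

Each pair of generators commutes: u·v = uv = v·u. Since the generators pairwise commute, every element of G commutes with every other, so G is abelian.

Answer: Yes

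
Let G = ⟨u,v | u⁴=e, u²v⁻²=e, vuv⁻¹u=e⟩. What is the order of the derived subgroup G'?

G' = [G, G] is generated by all commutators. The generator-pair commutators are: [u, v] = u².
The subgroup they normally generate is {e, u²}, of order 2.
Check: |G/G'| = 8/2 = 4 is the order of the abelianisation.

Answer: 2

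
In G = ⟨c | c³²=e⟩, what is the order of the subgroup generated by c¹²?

|⟨c¹²⟩| equals the order of c¹². Compute successive powers until reaching e:
  (c¹²)¹ = c¹², (c¹²)² = c²⁴, (c¹²)³ = c⁴, (c¹²)⁴ = c¹⁶, (c¹²)⁵ = c²⁸, (c¹²)⁶ = c⁸, (c¹²)⁷ = c²⁰, (c¹²)⁸ = e.
The smallest positive k with (c¹²)ᵏ = e is 8, so |⟨c¹²⟩| = 8.

Answer: 8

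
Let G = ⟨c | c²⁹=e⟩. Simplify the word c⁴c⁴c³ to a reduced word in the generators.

Multiply left to right, reducing at each step:
  (c⁴) · c⁴ = c⁸
  (c⁸) · c³ = c¹¹

Answer: c¹¹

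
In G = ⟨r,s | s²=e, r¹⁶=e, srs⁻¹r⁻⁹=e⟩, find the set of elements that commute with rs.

⟨rs⟩ ⊆ C_G(rs) since powers of rs commute with rs; so |C_G(rs)| ≥ |⟨rs⟩| = 16.
By orbit–stabilizer, |C_G(rs)| = |G| / |conj. class of rs| = 32 / 2 = 16.
The 16 elements commuting with rs are {e, r², r⁴, r⁶, r⁸, r¹⁰, r¹², r¹⁴, r⁹s, rs, r¹¹s, r³s, r¹³s, r⁵s, r¹⁵s, r⁷s}.

Answer: {e, r², r⁴, r⁶, r⁸, r¹⁰, r¹², r¹⁴, r⁹s, rs, r¹¹s, r³s, r¹³s, r⁵s, r¹⁵s, r⁷s}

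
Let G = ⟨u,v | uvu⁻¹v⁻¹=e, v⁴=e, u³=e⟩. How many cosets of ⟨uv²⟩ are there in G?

First find ord(uv²) by computing successive powers:
  (uv²)¹ = uv², (uv²)² = u², (uv²)³ = v², (uv²)⁴ = u, (uv²)⁵ = u²v², (uv²)⁶ = e.
So |⟨uv²⟩| = ord(uv²) = 6. With |G| = 12, by Lagrange [G : ⟨uv²⟩] = 12/6 = 2.

Answer: 2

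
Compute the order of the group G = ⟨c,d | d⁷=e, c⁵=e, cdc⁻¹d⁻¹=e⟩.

Enumerate words in the generators, reducing via the relations: the distinct elements are
  {c, d, e, cd, c², c³, c⁴, d², d³, d⁴, d⁵, d⁶, cd², cd³, cd⁴, cd⁵, cd⁶, c²d, c³d, c⁴d, c²d², c²d³, c²d⁴, c²d⁵, c²d⁶, c³d², c³d³, c³d⁴, c³d⁵, c³d⁶, c⁴d², c⁴d³, c⁴d⁴, c⁴d⁵, c⁴d⁶}.
No further products give new elements, so |G| = 35.

Answer: 35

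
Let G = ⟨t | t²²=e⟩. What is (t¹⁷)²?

Compute successive powers of (t¹⁷), reducing at each step:
  (t¹⁷)²: (t¹⁷) · t¹⁷ = t¹²

Answer: t¹²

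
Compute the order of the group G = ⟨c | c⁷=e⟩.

G is generated by a single element, so G is cyclic. The relator gives c⁷ = e and no smaller power is forced to be e, so the 7 powers {c, e, c², c³, c⁴, c⁵, c⁶} are distinct. Hence |G| = 7.

Answer: 7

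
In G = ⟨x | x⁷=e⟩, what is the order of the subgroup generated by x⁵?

|⟨x⁵⟩| equals the order of x⁵. Compute successive powers until reaching e:
  (x⁵)¹ = x⁵, (x⁵)² = x³, (x⁵)³ = x, (x⁵)⁴ = x⁶, (x⁵)⁵ = x⁴, (x⁵)⁶ = x², (x⁵)⁷ = e.
The smallest positive k with (x⁵)ᵏ = e is 7, so |⟨x⁵⟩| = 7.

Answer: 7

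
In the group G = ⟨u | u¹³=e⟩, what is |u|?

Compute successive powers until reaching e:
  u¹ = u, u² = u², u³ = u³, u⁴ = u⁴, u⁵ = u⁵, u⁶ = u⁶, u⁷ = u⁷, u⁸ = u⁸, u⁹ = u⁹, u¹⁰ = u¹⁰, u¹¹ = u¹¹, u¹² = u¹², u¹³ = e.
The smallest positive k with uᵏ = e is 13.

Answer: 13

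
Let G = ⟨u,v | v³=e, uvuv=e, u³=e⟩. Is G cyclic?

Every cyclic group is abelian. But u·v = uv while v·u = u²v², so u·v ≠ v·u and G is not abelian. Hence G is not cyclic.

Answer: No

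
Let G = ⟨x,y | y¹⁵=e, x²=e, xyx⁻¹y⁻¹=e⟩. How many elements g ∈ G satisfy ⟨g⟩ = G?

G is cyclic of order 30. An element generates G iff its order is 30, and a cyclic group of order 30 has exactly φ(30) = 8 such elements.

Answer: 8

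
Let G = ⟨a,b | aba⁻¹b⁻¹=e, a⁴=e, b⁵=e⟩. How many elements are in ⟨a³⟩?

|⟨a³⟩| equals the order of a³. Compute successive powers until reaching e:
  (a³)¹ = a³, (a³)² = a², (a³)³ = a, (a³)⁴ = e.
The smallest positive k with (a³)ᵏ = e is 4, so |⟨a³⟩| = 4.

Answer: 4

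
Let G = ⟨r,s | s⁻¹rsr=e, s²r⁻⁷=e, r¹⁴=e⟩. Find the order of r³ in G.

Compute successive powers until reaching e:
  (r³)¹ = r³, (r³)² = r⁶, (r³)³ = r⁹, (r³)⁴ = r¹², (r³)⁵ = r, (r³)⁶ = r⁴, (r³)⁷ = r⁷, (r³)⁸ = r¹⁰, (r³)⁹ = r¹³, (r³)¹⁰ = r², (r³)¹¹ = r⁵, (r³)¹² = r⁸, (r³)¹³ = r¹¹, (r³)¹⁴ = e.
The smallest positive k with (r³)ᵏ = e is 14.

Answer: 14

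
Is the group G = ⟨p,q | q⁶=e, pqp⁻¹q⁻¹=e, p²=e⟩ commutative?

Each pair of generators commutes: p·q = pq = q·p. Since the generators pairwise commute, every element of G commutes with every other, so G is abelian.

Answer: Yes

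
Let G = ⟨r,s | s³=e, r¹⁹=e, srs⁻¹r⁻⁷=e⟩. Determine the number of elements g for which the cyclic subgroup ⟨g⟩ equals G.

⟨g⟩ = G would require ord(g) = |G| = 57, but the maximum element order in G is 19 < 57. So G is not cyclic and no single element generates it: the count is 0.

Answer: 0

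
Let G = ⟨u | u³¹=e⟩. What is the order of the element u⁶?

Compute successive powers until reaching e:
  (u⁶)¹ = u⁶, (u⁶)² = u¹², (u⁶)³ = u¹⁸, (u⁶)⁴ = u²⁴, (u⁶)⁵ = u³⁰, (u⁶)⁶ = u⁵, (u⁶)⁷ = u¹¹, (u⁶)⁸ = u¹⁷, (u⁶)⁹ = u²³, (u⁶)¹⁰ = u²⁹, (u⁶)¹¹ = u⁴, (u⁶)¹² = u¹⁰, (u⁶)¹³ = u¹⁶, (u⁶)¹⁴ = u²², (u⁶)¹⁵ = u²⁸, (u⁶)¹⁶ = u³, (u⁶)¹⁷ = u⁹, (u⁶)¹⁸ = u¹⁵, (u⁶)¹⁹ = u²¹, (u⁶)²⁰ = u²⁷, (u⁶)²¹ = u², (u⁶)²² = u⁸, (u⁶)²³ = u¹⁴, (u⁶)²⁴ = u²⁰, (u⁶)²⁵ = u²⁶, (u⁶)²⁶ = u, (u⁶)²⁷ = u⁷, (u⁶)²⁸ = u¹³, (u⁶)²⁹ = u¹⁹, (u⁶)³⁰ = u²⁵, (u⁶)³¹ = e.
The smallest positive k with (u⁶)ᵏ = e is 31.

Answer: 31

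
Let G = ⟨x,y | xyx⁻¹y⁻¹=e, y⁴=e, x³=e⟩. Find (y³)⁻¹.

The order of (y³) is 4 (smallest k with (y³)ᵏ = e), so (y³)⁻¹ = (y³)³ = y.
Check: (y³) · y → (y³) · y = e, giving e as required.

Answer: y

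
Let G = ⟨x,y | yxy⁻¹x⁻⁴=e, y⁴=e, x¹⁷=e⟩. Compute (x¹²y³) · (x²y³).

Compute (x¹²y³) · (x²y³) by multiplying left to right and reducing via the relations at each step:
  (x¹²y³) · x² = x⁴y³
  (x⁴y³) · y³ = x⁴y²

Answer: x⁴y²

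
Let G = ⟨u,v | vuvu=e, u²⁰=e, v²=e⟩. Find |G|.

Enumerate words in the generators, reducing via the relations: the distinct elements are
  {e, u, v, uv, u², u³, u⁴, u⁵, u⁶, u⁷, u⁸, u⁹, u²v, u³v, u¹², u¹³, u¹¹, u¹⁰, u¹⁴, u¹⁵, u¹⁶, u¹⁷, u¹⁸, u¹⁹, u⁴v, u⁵v, u⁶v, u⁷v, u⁸v, u⁹v, u¹²v, u¹³v, u¹¹v, u¹⁰v, u¹⁴v, u¹⁵v, u¹⁶v, u¹⁷v, u¹⁸v, u¹⁹v}.
No further products give new elements, so |G| = 40.

Answer: 40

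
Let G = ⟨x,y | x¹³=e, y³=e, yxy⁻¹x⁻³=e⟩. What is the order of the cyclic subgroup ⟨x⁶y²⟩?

|⟨x⁶y²⟩| equals the order of x⁶y². Compute successive powers until reaching e:
  (x⁶y²)¹ = x⁶y², (x⁶y²)² = x⁸y, (x⁶y²)³ = e.
The smallest positive k with (x⁶y²)ᵏ = e is 3, so |⟨x⁶y²⟩| = 3.

Answer: 3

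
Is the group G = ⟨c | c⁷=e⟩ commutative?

G has a single generator, so G is cyclic and hence abelian.

Answer: Yes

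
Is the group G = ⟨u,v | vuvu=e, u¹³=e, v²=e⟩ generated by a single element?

Every cyclic group is abelian. But u·v = uv while v·u = u¹²v, so u·v ≠ v·u and G is not abelian. Hence G is not cyclic.

Answer: No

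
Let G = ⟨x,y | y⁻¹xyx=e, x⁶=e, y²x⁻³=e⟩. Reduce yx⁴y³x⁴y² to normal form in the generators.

Multiply left to right, reducing at each step:
  y · x⁴ = x²y
  (x²y) · y³ = x²
  (x²) · x⁴ = e
  e · y² = x³

Answer: x³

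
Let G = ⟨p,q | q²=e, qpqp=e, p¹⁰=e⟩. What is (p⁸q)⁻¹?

The order of (p⁸q) is 2 (smallest k with (p⁸q)ᵏ = e), so (p⁸q)⁻¹ = (p⁸q)¹ = p⁸q.
Check: (p⁸q) · (p⁸q) → (p⁸q) · p⁸ = q;   q · q = e, giving e as required.

Answer: p⁸q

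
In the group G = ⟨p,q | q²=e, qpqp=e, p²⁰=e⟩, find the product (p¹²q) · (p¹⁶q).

Compute (p¹²q) · (p¹⁶q) by multiplying left to right and reducing via the relations at each step:
  (p¹²q) · p¹⁶ = p¹⁶q
  (p¹⁶q) · q = p¹⁶

Answer: p¹⁶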